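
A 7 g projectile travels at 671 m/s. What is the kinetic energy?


E = 0.5*m*v^2 = 0.5*0.007*671^2 = 1576 J

1576 J


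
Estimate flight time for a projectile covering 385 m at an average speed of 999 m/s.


t = d/v = 385/999 = 0.3854 s

0.3854 s


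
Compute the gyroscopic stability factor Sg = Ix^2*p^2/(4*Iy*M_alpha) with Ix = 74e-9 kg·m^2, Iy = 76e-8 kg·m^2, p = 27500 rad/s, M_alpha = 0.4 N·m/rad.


Sg = Ix^2 * p^2 / (4 * Iy * M_alpha) = (74e-9)^2 * 27500^2 / (4 * 76e-8 * 0.4) = 3.406

3.406


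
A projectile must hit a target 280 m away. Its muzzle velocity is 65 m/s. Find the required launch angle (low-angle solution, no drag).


sin(2*theta) = R*g/v0^2 = 280*9.81/65^2 = 0.65013, theta = arcsin(0.65013)/2 = 20.28°

20.28 degrees


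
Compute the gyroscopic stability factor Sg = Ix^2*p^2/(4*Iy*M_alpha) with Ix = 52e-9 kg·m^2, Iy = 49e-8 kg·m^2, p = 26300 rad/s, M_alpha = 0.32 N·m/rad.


Sg = Ix^2 * p^2 / (4 * Iy * M_alpha) = (52e-9)^2 * 26300^2 / (4 * 49e-8 * 0.32) = 2.982

2.982


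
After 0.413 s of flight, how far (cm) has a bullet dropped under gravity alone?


drop = 0.5*g*t^2 = 0.5*9.81*0.413^2 = 0.836641 m ≈ 83.66 cm

83.66 cm


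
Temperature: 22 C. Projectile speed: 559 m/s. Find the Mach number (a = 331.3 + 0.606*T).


a = 331.3 + 0.606*(22) = 344.632 m/s
M = v/a = 559/344.632 = 1.622

1.622


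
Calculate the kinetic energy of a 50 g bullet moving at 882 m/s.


E = 0.5*m*v^2 = 0.5*0.05*882^2 = 19448 J

19448 J


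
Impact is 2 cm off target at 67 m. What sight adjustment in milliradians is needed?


1 mrad subtends 1 cm per 10 m of range, so adj = error_cm / (dist_m / 10) = 2 / (67/10) = 0.2985 mrad

0.2985 mrad


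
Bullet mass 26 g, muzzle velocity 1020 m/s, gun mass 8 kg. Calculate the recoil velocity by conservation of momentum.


v_recoil = m_p * v_p / m_gun = 0.026 * 1020 / 8 = 3.315 m/s

3.315 m/s


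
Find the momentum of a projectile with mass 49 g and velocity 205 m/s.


p = m*v = 0.049*205 = 10.04 kg·m/s

10.04 kg·m/s


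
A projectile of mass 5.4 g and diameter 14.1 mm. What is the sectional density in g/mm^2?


SD = m/d^2 = 5.4/14.1^2 = 0.02716 g/mm^2

0.02716 g/mm^2


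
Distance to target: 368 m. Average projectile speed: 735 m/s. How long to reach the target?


t = d/v = 368/735 = 0.5007 s

0.5007 s


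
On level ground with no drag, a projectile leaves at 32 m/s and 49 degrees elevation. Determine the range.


R = v0^2 * sin(2*theta) / g = 32^2 * sin(2*49°) / 9.81 = 103.4 m

103.4 m


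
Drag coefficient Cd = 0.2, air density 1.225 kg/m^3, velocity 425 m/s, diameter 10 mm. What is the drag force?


A = pi*(d/2)^2 = pi*(10/2000)^2 = 7.85398e-05 m^2
Fd = 0.5*Cd*rho*A*v^2 = 0.5*0.2*1.225*7.85398e-05*425^2 = 1.738 N

1.738 N


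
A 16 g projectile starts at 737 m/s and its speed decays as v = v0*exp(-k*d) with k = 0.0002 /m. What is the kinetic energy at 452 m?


v = v0*exp(-k*d) = 737*exp(-0.0002*452) = 673.298 m/s
E = 0.5*m*v^2 = 0.5*0.016*673.298^2 = 3627 J

3627 J


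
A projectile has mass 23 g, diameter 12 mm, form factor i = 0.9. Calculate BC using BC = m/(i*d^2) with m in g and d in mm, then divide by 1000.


BC = m/(i*d^2*1000) = 23/(0.9 * 12^2 * 1000) = 0.0001775

0.0001775


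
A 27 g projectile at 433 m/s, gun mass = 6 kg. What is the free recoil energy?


v_r = m_p*v_p/m_gun = 0.027*433/6 = 1.9485 m/s, E_r = 0.5*m_gun*v_r^2 = 0.5*6*1.9485^2 = 11.39 J

11.39 J


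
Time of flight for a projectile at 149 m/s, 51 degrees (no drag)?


T = 2*v0*sin(theta)/g = 2*149*sin(51°)/9.81 = 23.61 s

23.61 s


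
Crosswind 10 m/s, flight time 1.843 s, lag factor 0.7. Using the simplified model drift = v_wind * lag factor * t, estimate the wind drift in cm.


drift = v_wind * lag * t = 10 * 0.7 * 1.843 = 12.901 m ≈ 1290 cm

1290 cm


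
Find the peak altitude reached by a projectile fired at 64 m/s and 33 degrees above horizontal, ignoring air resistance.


H = (v0*sin(theta))^2 / (2g) = (64*sin(33°))^2 / (2*9.81) = 61.93 m

61.93 m


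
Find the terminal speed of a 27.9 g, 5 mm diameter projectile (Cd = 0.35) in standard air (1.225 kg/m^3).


A = pi*(d/2)^2 = pi*(5/2000)^2 = 1.96350e-05 m^2
vt = sqrt(2mg/(Cd*rho*A)) = sqrt(2*0.0279*9.81/(0.35 * 1.225 * 1.96350e-05)) = 255 m/s

255 m/s


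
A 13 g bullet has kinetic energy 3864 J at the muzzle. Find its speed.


v = sqrt(2*E/m) = sqrt(2*3864/0.013) = 771 m/s

771 m/s


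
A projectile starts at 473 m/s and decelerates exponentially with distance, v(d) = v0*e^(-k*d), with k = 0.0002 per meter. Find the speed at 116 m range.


v = v0*exp(-k*d) = 473*exp(-0.0002*116) = 462.2 m/s

462.2 m/s


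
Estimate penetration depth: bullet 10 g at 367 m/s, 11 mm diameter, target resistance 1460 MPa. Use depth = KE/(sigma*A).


A = pi*(d/2)^2 = pi*(11/2)^2 = 95.0332 mm^2
E = 0.5*m*v^2 = 0.5*0.01*367^2 = 673.445 J
depth = E/(sigma*A) = 673.445 J / (1460 MPa * 95.0332 mm^2) = 673.445/(1460 * 95.0332) m = 0.00485371 m ≈ 4.854 mm

4.854 mm


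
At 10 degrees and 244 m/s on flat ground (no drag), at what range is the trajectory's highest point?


R = v0^2*sin(2*theta)/g = 244^2*sin(2*10°)/9.81 = 2075.69 m
apex_dist = R/2 = 2075.69/2 = 1038 m

1038 m


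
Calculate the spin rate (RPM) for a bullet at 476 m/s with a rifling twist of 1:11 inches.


twist_m = 11*0.0254 = 0.2794 m
spin = v/twist = 476/0.2794 = 1703.651 rev/s
RPM = spin*60 = 1703.651*60 ≈ 102219 RPM

102219 RPM


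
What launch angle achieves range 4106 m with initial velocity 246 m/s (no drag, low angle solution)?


sin(2*theta) = R*g/v0^2 = 4106*9.81/246^2 = 0.665607, theta = arcsin(0.665607)/2 = 20.86°

20.86 degrees


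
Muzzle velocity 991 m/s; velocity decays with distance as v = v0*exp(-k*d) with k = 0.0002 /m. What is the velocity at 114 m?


v = v0*exp(-k*d) = 991*exp(-0.0002*114) = 968.7 m/s

968.7 m/s


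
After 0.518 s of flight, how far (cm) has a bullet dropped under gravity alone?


drop = 0.5*g*t^2 = 0.5*9.81*0.518^2 = 1.31613 m ≈ 131.6 cm

131.6 cm


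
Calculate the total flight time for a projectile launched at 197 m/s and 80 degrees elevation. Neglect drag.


T = 2*v0*sin(theta)/g = 2*197*sin(80°)/9.81 = 39.55 s

39.55 s


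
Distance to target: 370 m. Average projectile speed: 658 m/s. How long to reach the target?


t = d/v = 370/658 = 0.5623 s

0.5623 s


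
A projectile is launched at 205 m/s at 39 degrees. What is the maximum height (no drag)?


H = (v0*sin(theta))^2 / (2g) = (205*sin(39°))^2 / (2*9.81) = 848.3 m

848.3 m


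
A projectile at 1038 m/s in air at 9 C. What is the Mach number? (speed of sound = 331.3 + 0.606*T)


a = 331.3 + 0.606*(9) = 336.754 m/s
M = v/a = 1038/336.754 = 3.082

3.082


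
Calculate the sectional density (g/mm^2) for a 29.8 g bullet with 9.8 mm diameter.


SD = m/d^2 = 29.8/9.8^2 = 0.3103 g/mm^2

0.3103 g/mm^2


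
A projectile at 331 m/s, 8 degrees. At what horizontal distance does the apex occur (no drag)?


R = v0^2*sin(2*theta)/g = 331^2*sin(2*8°)/9.81 = 3078.4 m
apex_dist = R/2 = 3078.4/2 = 1539 m

1539 m


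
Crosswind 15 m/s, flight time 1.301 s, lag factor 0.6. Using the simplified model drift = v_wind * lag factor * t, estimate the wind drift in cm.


drift = v_wind * lag * t = 15 * 0.6 * 1.301 = 11.709 m ≈ 1171 cm

1171 cm


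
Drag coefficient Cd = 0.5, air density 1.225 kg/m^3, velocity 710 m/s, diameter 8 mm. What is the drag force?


A = pi*(d/2)^2 = pi*(8/2000)^2 = 5.02655e-05 m^2
Fd = 0.5*Cd*rho*A*v^2 = 0.5*0.5*1.225*5.02655e-05*710^2 = 7.76 N

7.76 N


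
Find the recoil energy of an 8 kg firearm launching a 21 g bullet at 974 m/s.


v_r = m_p*v_p/m_gun = 0.021*974/8 = 2.55675 m/s, E_r = 0.5*m_gun*v_r^2 = 0.5*8*2.55675^2 = 26.15 J

26.15 J


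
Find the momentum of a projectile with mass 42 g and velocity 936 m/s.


p = m*v = 0.042*936 = 39.31 kg·m/s

39.31 kg·m/s


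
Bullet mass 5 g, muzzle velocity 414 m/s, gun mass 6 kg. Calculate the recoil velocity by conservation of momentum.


v_recoil = m_p * v_p / m_gun = 0.005 * 414 / 6 = 0.345 m/s

0.345 m/s


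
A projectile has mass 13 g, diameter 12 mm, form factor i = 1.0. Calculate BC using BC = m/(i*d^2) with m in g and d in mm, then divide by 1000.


BC = m/(i*d^2*1000) = 13/(1.0 * 12^2 * 1000) = 9.028e-05

9.028e-05


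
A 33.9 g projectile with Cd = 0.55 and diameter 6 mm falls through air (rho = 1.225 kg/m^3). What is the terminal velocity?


A = pi*(d/2)^2 = pi*(6/2000)^2 = 2.82743e-05 m^2
vt = sqrt(2mg/(Cd*rho*A)) = sqrt(2*0.0339*9.81/(0.55 * 1.225 * 2.82743e-05)) = 186.9 m/s

186.9 m/s


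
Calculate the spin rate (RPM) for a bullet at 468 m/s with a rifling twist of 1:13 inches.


twist_m = 13*0.0254 = 0.3302 m
spin = v/twist = 468/0.3302 = 1417.323 rev/s
RPM = spin*60 = 1417.323*60 ≈ 85039 RPM

85039 RPM


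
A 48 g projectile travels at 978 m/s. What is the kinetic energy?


E = 0.5*m*v^2 = 0.5*0.048*978^2 = 22956 J

22956 J


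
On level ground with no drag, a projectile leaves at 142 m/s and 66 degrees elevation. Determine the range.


R = v0^2 * sin(2*theta) / g = 142^2 * sin(2*66°) / 9.81 = 1527 m

1527 m


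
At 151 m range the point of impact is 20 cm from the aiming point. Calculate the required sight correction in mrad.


1 mrad subtends 1 cm per 10 m of range, so adj = error_cm / (dist_m / 10) = 20 / (151/10) = 1.325 mrad

1.325 mrad


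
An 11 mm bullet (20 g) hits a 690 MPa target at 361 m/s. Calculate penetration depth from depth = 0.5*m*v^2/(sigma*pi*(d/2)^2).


A = pi*(d/2)^2 = pi*(11/2)^2 = 95.0332 mm^2
E = 0.5*m*v^2 = 0.5*0.02*361^2 = 1303.21 J
depth = E/(sigma*A) = 1303.21 J / (690 MPa * 95.0332 mm^2) = 1303.21/(690 * 95.0332) m = 0.0198742 m ≈ 19.87 mm

19.87 mm


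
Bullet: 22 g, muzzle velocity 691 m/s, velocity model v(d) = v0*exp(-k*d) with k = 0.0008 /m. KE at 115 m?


v = v0*exp(-k*d) = 691*exp(-0.0008*115) = 630.265 m/s
E = 0.5*m*v^2 = 0.5*0.022*630.265^2 = 4370 J

4370 J


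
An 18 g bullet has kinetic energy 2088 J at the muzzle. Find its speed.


v = sqrt(2*E/m) = sqrt(2*2088/0.018) = 481.7 m/s

481.7 m/s


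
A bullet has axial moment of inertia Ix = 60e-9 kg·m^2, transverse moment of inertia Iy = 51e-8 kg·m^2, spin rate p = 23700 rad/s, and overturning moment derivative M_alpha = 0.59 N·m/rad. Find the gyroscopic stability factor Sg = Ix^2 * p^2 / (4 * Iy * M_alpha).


Sg = Ix^2 * p^2 / (4 * Iy * M_alpha) = (60e-9)^2 * 23700^2 / (4 * 51e-8 * 0.59) = 1.68

1.68


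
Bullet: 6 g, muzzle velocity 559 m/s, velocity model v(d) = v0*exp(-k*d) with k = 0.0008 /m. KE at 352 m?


v = v0*exp(-k*d) = 559*exp(-0.0008*352) = 421.808 m/s
E = 0.5*m*v^2 = 0.5*0.006*421.808^2 = 533.8 J

533.8 J


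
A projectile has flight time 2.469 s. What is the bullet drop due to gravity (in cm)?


drop = 0.5*g*t^2 = 0.5*9.81*2.469^2 = 29.9007 m ≈ 2990 cm

2990 cm


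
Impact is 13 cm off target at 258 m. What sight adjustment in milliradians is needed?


1 mrad subtends 1 cm per 10 m of range, so adj = error_cm / (dist_m / 10) = 13 / (258/10) = 0.5039 mrad

0.5039 mrad


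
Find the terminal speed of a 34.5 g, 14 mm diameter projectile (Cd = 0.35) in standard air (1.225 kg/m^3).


A = pi*(d/2)^2 = pi*(14/2000)^2 = 1.53938e-04 m^2
vt = sqrt(2mg/(Cd*rho*A)) = sqrt(2*0.0345*9.81/(0.35 * 1.225 * 1.53938e-04)) = 101.3 m/s

101.3 m/s


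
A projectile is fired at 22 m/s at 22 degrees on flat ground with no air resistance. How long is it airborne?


T = 2*v0*sin(theta)/g = 2*22*sin(22°)/9.81 = 1.68 s

1.68 s


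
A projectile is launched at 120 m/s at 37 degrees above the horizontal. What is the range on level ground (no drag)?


R = v0^2 * sin(2*theta) / g = 120^2 * sin(2*37°) / 9.81 = 1411 m

1411 m


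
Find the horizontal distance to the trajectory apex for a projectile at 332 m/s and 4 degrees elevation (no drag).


R = v0^2*sin(2*theta)/g = 332^2*sin(2*4°)/9.81 = 1563.73 m
apex_dist = R/2 = 1563.73/2 = 781.9 m

781.9 m


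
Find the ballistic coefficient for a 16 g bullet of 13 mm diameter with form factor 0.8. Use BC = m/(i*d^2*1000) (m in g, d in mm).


BC = m/(i*d^2*1000) = 16/(0.8 * 13^2 * 1000) = 0.0001183

0.0001183


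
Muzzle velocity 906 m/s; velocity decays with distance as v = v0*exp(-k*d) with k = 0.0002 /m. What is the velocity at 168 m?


v = v0*exp(-k*d) = 906*exp(-0.0002*168) = 876.1 m/s

876.1 m/s


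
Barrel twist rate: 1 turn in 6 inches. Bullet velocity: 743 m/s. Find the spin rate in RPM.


twist_m = 6*0.0254 = 0.1524 m
spin = v/twist = 743/0.1524 = 4875.328 rev/s
RPM = spin*60 = 4875.328*60 ≈ 292520 RPM

292520 RPM


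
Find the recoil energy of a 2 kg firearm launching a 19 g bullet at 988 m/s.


v_r = m_p*v_p/m_gun = 0.019*988/2 = 9.386 m/s, E_r = 0.5*m_gun*v_r^2 = 0.5*2*9.386^2 = 88.1 J

88.1 J


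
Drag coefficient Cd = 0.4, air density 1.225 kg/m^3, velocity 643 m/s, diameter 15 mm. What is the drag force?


A = pi*(d/2)^2 = pi*(15/2000)^2 = 1.76715e-04 m^2
Fd = 0.5*Cd*rho*A*v^2 = 0.5*0.4*1.225*1.76715e-04*643^2 = 17.9 N

17.9 N


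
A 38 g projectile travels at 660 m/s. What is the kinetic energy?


E = 0.5*m*v^2 = 0.5*0.038*660^2 = 8276 J

8276 J


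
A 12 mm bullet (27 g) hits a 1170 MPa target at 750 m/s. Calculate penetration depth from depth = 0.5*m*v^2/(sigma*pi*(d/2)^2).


A = pi*(d/2)^2 = pi*(12/2)^2 = 113.097 mm^2
E = 0.5*m*v^2 = 0.5*0.027*750^2 = 7593.75 J
depth = E/(sigma*A) = 7593.75 J / (1170 MPa * 113.097 mm^2) = 7593.75/(1170 * 113.097) m = 0.0573876 m ≈ 57.39 mm

57.39 mm


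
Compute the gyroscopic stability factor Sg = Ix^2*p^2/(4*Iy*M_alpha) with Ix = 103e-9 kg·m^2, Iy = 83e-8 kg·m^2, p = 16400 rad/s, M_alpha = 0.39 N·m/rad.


Sg = Ix^2 * p^2 / (4 * Iy * M_alpha) = (103e-9)^2 * 16400^2 / (4 * 83e-8 * 0.39) = 2.204

2.204


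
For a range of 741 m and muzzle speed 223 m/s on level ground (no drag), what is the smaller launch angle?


sin(2*theta) = R*g/v0^2 = 741*9.81/223^2 = 0.146176, theta = arcsin(0.146176)/2 = 4.203°

4.203 degrees


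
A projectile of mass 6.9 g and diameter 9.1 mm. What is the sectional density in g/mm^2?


SD = m/d^2 = 6.9/9.1^2 = 0.08332 g/mm^2

0.08332 g/mm^2


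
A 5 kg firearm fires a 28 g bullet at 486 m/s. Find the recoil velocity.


v_recoil = m_p * v_p / m_gun = 0.028 * 486 / 5 = 2.722 m/s

2.722 m/s


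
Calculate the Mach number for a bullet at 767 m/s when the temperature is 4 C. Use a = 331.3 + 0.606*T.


a = 331.3 + 0.606*(4) = 333.724 m/s
M = v/a = 767/333.724 = 2.298

2.298


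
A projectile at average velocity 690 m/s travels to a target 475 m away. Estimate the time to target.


t = d/v = 475/690 = 0.6884 s

0.6884 s


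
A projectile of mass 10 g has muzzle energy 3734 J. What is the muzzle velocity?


v = sqrt(2*E/m) = sqrt(2*3734/0.01) = 864.2 m/s

864.2 m/s


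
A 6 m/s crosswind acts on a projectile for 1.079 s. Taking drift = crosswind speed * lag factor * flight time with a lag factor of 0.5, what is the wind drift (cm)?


drift = v_wind * lag * t = 6 * 0.5 * 1.079 = 3.237 m ≈ 323.7 cm

323.7 cm


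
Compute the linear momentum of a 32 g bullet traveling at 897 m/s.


p = m*v = 0.032*897 = 28.7 kg·m/s

28.7 kg·m/s


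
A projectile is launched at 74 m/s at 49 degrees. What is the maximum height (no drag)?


H = (v0*sin(theta))^2 / (2g) = (74*sin(49°))^2 / (2*9.81) = 159 m

159 m


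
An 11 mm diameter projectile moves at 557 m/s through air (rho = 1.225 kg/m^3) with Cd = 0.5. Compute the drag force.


A = pi*(d/2)^2 = pi*(11/2000)^2 = 9.50332e-05 m^2
Fd = 0.5*Cd*rho*A*v^2 = 0.5*0.5*1.225*9.50332e-05*557^2 = 9.029 N

9.029 N


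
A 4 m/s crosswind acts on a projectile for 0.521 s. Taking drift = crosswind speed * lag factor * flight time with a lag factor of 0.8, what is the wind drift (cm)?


drift = v_wind * lag * t = 4 * 0.8 * 0.521 = 1.6672 m ≈ 166.7 cm

166.7 cm


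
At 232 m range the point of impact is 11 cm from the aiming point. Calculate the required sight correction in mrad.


1 mrad subtends 1 cm per 10 m of range, so adj = error_cm / (dist_m / 10) = 11 / (232/10) = 0.4741 mrad

0.4741 mrad


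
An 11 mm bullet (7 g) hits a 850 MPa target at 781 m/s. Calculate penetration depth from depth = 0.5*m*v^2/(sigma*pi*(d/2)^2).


A = pi*(d/2)^2 = pi*(11/2)^2 = 95.0332 mm^2
E = 0.5*m*v^2 = 0.5*0.007*781^2 = 2134.86 J
depth = E/(sigma*A) = 2134.86 J / (850 MPa * 95.0332 mm^2) = 2134.86/(850 * 95.0332) m = 0.0264287 m ≈ 26.43 mm

26.43 mm


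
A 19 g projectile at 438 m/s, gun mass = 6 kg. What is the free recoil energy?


v_r = m_p*v_p/m_gun = 0.019*438/6 = 1.387 m/s, E_r = 0.5*m_gun*v_r^2 = 0.5*6*1.387^2 = 5.771 J

5.771 J


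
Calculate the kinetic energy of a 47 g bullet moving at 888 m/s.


E = 0.5*m*v^2 = 0.5*0.047*888^2 = 18531 J

18531 J


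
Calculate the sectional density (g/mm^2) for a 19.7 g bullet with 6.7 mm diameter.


SD = m/d^2 = 19.7/6.7^2 = 0.4389 g/mm^2

0.4389 g/mm^2


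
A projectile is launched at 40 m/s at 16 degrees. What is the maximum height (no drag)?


H = (v0*sin(theta))^2 / (2g) = (40*sin(16°))^2 / (2*9.81) = 6.196 m

6.196 m


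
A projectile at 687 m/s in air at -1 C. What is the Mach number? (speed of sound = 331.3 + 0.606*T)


a = 331.3 + 0.606*(-1) = 330.694 m/s
M = v/a = 687/330.694 = 2.077

2.077


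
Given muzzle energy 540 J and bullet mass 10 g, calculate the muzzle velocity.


v = sqrt(2*E/m) = sqrt(2*540/0.01) = 328.6 m/s

328.6 m/s


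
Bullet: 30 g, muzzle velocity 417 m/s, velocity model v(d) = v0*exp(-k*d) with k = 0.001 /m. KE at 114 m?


v = v0*exp(-k*d) = 417*exp(-0.001*114) = 372.072 m/s
E = 0.5*m*v^2 = 0.5*0.03*372.072^2 = 2077 J

2077 J


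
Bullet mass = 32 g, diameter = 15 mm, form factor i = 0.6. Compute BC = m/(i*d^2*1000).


BC = m/(i*d^2*1000) = 32/(0.6 * 15^2 * 1000) = 0.000237

0.000237


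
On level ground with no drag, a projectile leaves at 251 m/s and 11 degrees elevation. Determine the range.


R = v0^2 * sin(2*theta) / g = 251^2 * sin(2*11°) / 9.81 = 2406 m

2406 m


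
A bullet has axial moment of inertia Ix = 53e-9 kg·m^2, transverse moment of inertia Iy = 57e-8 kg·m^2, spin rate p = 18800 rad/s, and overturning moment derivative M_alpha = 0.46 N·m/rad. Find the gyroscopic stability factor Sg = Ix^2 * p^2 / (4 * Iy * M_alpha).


Sg = Ix^2 * p^2 / (4 * Iy * M_alpha) = (53e-9)^2 * 18800^2 / (4 * 57e-8 * 0.46) = 0.9466

0.9466


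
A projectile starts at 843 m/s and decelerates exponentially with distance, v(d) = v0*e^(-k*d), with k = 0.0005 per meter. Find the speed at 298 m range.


v = v0*exp(-k*d) = 843*exp(-0.0005*298) = 726.3 m/s

726.3 m/s


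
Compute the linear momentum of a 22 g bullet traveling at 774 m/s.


p = m*v = 0.022*774 = 17.03 kg·m/s

17.03 kg·m/s


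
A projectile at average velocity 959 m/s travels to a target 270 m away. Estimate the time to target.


t = d/v = 270/959 = 0.2815 s

0.2815 s


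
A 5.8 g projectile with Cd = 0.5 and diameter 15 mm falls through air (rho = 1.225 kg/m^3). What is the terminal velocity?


A = pi*(d/2)^2 = pi*(15/2000)^2 = 1.76715e-04 m^2
vt = sqrt(2mg/(Cd*rho*A)) = sqrt(2*0.0058*9.81/(0.5 * 1.225 * 1.76715e-04)) = 32.42 m/s

32.42 m/s


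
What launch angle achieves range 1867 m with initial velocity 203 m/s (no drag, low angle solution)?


sin(2*theta) = R*g/v0^2 = 1867*9.81/203^2 = 0.444448, theta = arcsin(0.444448)/2 = 13.19°

13.19 degrees


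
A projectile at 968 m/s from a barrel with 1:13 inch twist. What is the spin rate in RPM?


twist_m = 13*0.0254 = 0.3302 m
spin = v/twist = 968/0.3302 = 2931.557 rev/s
RPM = spin*60 = 2931.557*60 ≈ 175893 RPM

175893 RPM


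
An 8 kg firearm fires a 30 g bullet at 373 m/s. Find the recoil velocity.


v_recoil = m_p * v_p / m_gun = 0.03 * 373 / 8 = 1.399 m/s

1.399 m/s


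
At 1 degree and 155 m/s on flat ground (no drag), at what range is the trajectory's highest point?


R = v0^2*sin(2*theta)/g = 155^2*sin(2*1°)/9.81 = 85.47 m
apex_dist = R/2 = 85.47/2 = 42.73 m

42.73 m


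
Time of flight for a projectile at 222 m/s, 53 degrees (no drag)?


T = 2*v0*sin(theta)/g = 2*222*sin(53°)/9.81 = 36.15 s

36.15 s


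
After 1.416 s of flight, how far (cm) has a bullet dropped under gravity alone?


drop = 0.5*g*t^2 = 0.5*9.81*1.416^2 = 9.8348 m ≈ 983.5 cm

983.5 cm


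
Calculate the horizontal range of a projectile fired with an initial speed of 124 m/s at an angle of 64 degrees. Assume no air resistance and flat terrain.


R = v0^2 * sin(2*theta) / g = 124^2 * sin(2*64°) / 9.81 = 1235 m

1235 m


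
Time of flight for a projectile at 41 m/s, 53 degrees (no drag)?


T = 2*v0*sin(theta)/g = 2*41*sin(53°)/9.81 = 6.676 s

6.676 s


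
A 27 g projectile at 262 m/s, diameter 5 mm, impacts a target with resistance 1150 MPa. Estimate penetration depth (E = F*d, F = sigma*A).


A = pi*(d/2)^2 = pi*(5/2)^2 = 19.635 mm^2
E = 0.5*m*v^2 = 0.5*0.027*262^2 = 926.694 J
depth = E/(sigma*A) = 926.694 J / (1150 MPa * 19.635 mm^2) = 926.694/(1150 * 19.635) m = 0.0410401 m ≈ 41.04 mm

41.04 mm


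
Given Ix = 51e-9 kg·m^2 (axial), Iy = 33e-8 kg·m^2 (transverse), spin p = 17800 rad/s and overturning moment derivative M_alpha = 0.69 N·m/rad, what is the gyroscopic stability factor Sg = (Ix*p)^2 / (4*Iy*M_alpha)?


Sg = Ix^2 * p^2 / (4 * Iy * M_alpha) = (51e-9)^2 * 17800^2 / (4 * 33e-8 * 0.69) = 0.9048

0.9048


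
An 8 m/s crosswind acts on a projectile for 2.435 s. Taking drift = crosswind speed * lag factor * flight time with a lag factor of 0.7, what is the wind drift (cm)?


drift = v_wind * lag * t = 8 * 0.7 * 2.435 = 13.636 m ≈ 1364 cm

1364 cm


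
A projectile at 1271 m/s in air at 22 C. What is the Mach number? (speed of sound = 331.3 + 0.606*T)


a = 331.3 + 0.606*(22) = 344.632 m/s
M = v/a = 1271/344.632 = 3.688

3.688


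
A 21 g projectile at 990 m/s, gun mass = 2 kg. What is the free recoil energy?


v_r = m_p*v_p/m_gun = 0.021*990/2 = 10.395 m/s, E_r = 0.5*m_gun*v_r^2 = 0.5*2*10.395^2 = 108.1 J

108.1 J


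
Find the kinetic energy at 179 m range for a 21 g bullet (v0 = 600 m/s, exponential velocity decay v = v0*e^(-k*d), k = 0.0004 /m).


v = v0*exp(-k*d) = 600*exp(-0.0004*179) = 558.542 m/s
E = 0.5*m*v^2 = 0.5*0.021*558.542^2 = 3276 J

3276 J


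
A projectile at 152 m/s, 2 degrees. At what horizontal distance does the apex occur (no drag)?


R = v0^2*sin(2*theta)/g = 152^2*sin(2*2°)/9.81 = 164.287 m
apex_dist = R/2 = 164.287/2 = 82.14 m

82.14 m


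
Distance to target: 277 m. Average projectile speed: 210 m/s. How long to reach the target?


t = d/v = 277/210 = 1.319 s

1.319 s


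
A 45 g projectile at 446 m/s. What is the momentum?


p = m*v = 0.045*446 = 20.07 kg·m/s

20.07 kg·m/s


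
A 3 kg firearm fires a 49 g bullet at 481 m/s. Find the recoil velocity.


v_recoil = m_p * v_p / m_gun = 0.049 * 481 / 3 = 7.856 m/s

7.856 m/s


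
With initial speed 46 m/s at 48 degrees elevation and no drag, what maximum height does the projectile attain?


H = (v0*sin(theta))^2 / (2g) = (46*sin(48°))^2 / (2*9.81) = 59.56 m

59.56 m


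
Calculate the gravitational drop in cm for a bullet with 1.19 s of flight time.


drop = 0.5*g*t^2 = 0.5*9.81*1.19^2 = 6.94597 m ≈ 694.6 cm

694.6 cm


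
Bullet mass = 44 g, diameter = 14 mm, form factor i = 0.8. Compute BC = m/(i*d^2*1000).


BC = m/(i*d^2*1000) = 44/(0.8 * 14^2 * 1000) = 0.0002806

0.0002806


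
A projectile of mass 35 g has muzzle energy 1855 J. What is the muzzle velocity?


v = sqrt(2*E/m) = sqrt(2*1855/0.035) = 325.6 m/s

325.6 m/s


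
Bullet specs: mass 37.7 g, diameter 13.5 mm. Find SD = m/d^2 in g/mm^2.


SD = m/d^2 = 37.7/13.5^2 = 0.2069 g/mm^2

0.2069 g/mm^2


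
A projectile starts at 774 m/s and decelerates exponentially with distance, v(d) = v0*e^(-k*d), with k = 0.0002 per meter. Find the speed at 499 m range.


v = v0*exp(-k*d) = 774*exp(-0.0002*499) = 700.5 m/s

700.5 m/s


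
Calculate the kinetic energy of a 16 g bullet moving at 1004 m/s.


E = 0.5*m*v^2 = 0.5*0.016*1004^2 = 8064 J

8064 J


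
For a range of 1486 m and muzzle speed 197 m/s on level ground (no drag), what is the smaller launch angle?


sin(2*theta) = R*g/v0^2 = 1486*9.81/197^2 = 0.375626, theta = arcsin(0.375626)/2 = 11.03°

11.03 degrees


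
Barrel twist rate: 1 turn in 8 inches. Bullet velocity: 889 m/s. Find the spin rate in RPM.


twist_m = 8*0.0254 = 0.2032 m
spin = v/twist = 889/0.2032 = 4375 rev/s
RPM = spin*60 = 4375*60 ≈ 262500 RPM

262500 RPM


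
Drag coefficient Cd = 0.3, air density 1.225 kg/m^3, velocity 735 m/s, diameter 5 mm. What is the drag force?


A = pi*(d/2)^2 = pi*(5/2000)^2 = 1.96350e-05 m^2
Fd = 0.5*Cd*rho*A*v^2 = 0.5*0.3*1.225*1.96350e-05*735^2 = 1.949 N

1.949 N


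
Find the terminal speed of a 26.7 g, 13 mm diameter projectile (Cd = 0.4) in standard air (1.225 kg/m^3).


A = pi*(d/2)^2 = pi*(13/2000)^2 = 1.32732e-04 m^2
vt = sqrt(2mg/(Cd*rho*A)) = sqrt(2*0.0267*9.81/(0.4 * 1.225 * 1.32732e-04)) = 89.75 m/s

89.75 m/s


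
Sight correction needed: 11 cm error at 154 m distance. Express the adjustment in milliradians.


1 mrad subtends 1 cm per 10 m of range, so adj = error_cm / (dist_m / 10) = 11 / (154/10) = 0.7143 mrad

0.7143 mrad


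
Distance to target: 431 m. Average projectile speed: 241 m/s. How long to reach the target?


t = d/v = 431/241 = 1.788 s

1.788 s


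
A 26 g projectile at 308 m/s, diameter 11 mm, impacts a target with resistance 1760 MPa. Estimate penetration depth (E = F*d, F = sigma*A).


A = pi*(d/2)^2 = pi*(11/2)^2 = 95.0332 mm^2
E = 0.5*m*v^2 = 0.5*0.026*308^2 = 1233.23 J
depth = E/(sigma*A) = 1233.23 J / (1760 MPa * 95.0332 mm^2) = 1233.23/(1760 * 95.0332) m = 0.00737321 m ≈ 7.373 mm

7.373 mm


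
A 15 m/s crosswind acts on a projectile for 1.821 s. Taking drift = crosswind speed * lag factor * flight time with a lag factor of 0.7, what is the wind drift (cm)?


drift = v_wind * lag * t = 15 * 0.7 * 1.821 = 19.1205 m ≈ 1912 cm

1912 cm


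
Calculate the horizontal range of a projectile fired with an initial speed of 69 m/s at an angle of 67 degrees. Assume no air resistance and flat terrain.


R = v0^2 * sin(2*theta) / g = 69^2 * sin(2*67°) / 9.81 = 349.1 m

349.1 m


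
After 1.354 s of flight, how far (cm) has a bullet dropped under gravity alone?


drop = 0.5*g*t^2 = 0.5*9.81*1.354^2 = 8.99241 m ≈ 899.2 cm

899.2 cm


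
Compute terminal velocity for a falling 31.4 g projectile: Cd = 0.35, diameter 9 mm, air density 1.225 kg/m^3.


A = pi*(d/2)^2 = pi*(9/2000)^2 = 6.36173e-05 m^2
vt = sqrt(2mg/(Cd*rho*A)) = sqrt(2*0.0314*9.81/(0.35 * 1.225 * 6.36173e-05)) = 150.3 m/s

150.3 m/s


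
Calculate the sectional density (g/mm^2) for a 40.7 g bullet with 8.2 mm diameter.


SD = m/d^2 = 40.7/8.2^2 = 0.6053 g/mm^2

0.6053 g/mm^2


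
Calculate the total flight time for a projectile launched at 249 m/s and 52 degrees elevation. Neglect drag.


T = 2*v0*sin(theta)/g = 2*249*sin(52°)/9.81 = 40 s

40 s


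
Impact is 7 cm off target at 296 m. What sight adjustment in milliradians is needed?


1 mrad subtends 1 cm per 10 m of range, so adj = error_cm / (dist_m / 10) = 7 / (296/10) = 0.2365 mrad

0.2365 mrad


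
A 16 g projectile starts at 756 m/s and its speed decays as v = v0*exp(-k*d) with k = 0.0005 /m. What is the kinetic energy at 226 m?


v = v0*exp(-k*d) = 756*exp(-0.0005*226) = 675.222 m/s
E = 0.5*m*v^2 = 0.5*0.016*675.222^2 = 3647 J

3647 J


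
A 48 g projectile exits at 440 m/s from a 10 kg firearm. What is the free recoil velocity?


v_recoil = m_p * v_p / m_gun = 0.048 * 440 / 10 = 2.112 m/s

2.112 m/s


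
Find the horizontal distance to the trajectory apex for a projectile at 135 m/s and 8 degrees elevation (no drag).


R = v0^2*sin(2*theta)/g = 135^2*sin(2*8°)/9.81 = 512.079 m
apex_dist = R/2 = 512.079/2 = 256 m

256 m


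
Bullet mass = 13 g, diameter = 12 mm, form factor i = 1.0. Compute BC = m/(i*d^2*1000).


BC = m/(i*d^2*1000) = 13/(1.0 * 12^2 * 1000) = 9.028e-05

9.028e-05


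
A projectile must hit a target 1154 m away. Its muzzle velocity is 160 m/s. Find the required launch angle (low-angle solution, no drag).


sin(2*theta) = R*g/v0^2 = 1154*9.81/160^2 = 0.442216, theta = arcsin(0.442216)/2 = 13.12°

13.12 degrees


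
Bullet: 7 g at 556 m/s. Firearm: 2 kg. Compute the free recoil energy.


v_r = m_p*v_p/m_gun = 0.007*556/2 = 1.946 m/s, E_r = 0.5*m_gun*v_r^2 = 0.5*2*1.946^2 = 3.787 J

3.787 J


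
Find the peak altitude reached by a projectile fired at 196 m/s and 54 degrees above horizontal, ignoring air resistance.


H = (v0*sin(theta))^2 / (2g) = (196*sin(54°))^2 / (2*9.81) = 1282 m

1282 m


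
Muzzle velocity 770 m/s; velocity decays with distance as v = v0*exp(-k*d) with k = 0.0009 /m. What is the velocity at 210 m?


v = v0*exp(-k*d) = 770*exp(-0.0009*210) = 637.4 m/s

637.4 m/s


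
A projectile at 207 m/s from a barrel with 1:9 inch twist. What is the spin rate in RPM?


twist_m = 9*0.0254 = 0.2286 m
spin = v/twist = 207/0.2286 = 905.5118 rev/s
RPM = spin*60 = 905.5118*60 ≈ 54331 RPM

54331 RPM


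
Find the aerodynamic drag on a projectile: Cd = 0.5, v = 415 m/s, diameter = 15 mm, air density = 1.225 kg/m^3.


A = pi*(d/2)^2 = pi*(15/2000)^2 = 1.76715e-04 m^2
Fd = 0.5*Cd*rho*A*v^2 = 0.5*0.5*1.225*1.76715e-04*415^2 = 9.321 N

9.321 N


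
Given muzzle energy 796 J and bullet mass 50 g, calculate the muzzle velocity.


v = sqrt(2*E/m) = sqrt(2*796/0.05) = 178.4 m/s

178.4 m/s


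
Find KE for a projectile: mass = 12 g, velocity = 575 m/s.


E = 0.5*m*v^2 = 0.5*0.012*575^2 = 1984 J

1984 J


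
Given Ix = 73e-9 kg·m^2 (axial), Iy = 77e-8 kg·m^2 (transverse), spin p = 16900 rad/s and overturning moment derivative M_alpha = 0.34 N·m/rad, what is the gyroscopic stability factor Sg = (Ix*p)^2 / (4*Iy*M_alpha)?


Sg = Ix^2 * p^2 / (4 * Iy * M_alpha) = (73e-9)^2 * 16900^2 / (4 * 77e-8 * 0.34) = 1.453

1.453


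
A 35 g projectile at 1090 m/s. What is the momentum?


p = m*v = 0.035*1090 = 38.15 kg·m/s

38.15 kg·m/s


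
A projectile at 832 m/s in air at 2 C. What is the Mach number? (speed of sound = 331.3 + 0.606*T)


a = 331.3 + 0.606*(2) = 332.512 m/s
M = v/a = 832/332.512 = 2.502

2.502


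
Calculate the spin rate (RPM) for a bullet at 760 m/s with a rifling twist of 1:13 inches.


twist_m = 13*0.0254 = 0.3302 m
spin = v/twist = 760/0.3302 = 2301.635 rev/s
RPM = spin*60 = 2301.635*60 ≈ 138098 RPM

138098 RPM


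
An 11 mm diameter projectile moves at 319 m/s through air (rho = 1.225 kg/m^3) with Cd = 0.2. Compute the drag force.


A = pi*(d/2)^2 = pi*(11/2000)^2 = 9.50332e-05 m^2
Fd = 0.5*Cd*rho*A*v^2 = 0.5*0.2*1.225*9.50332e-05*319^2 = 1.185 N

1.185 N


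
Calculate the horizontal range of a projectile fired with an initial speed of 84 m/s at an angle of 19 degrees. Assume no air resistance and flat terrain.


R = v0^2 * sin(2*theta) / g = 84^2 * sin(2*19°) / 9.81 = 442.8 m

442.8 m


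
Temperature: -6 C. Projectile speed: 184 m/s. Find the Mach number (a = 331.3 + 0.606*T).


a = 331.3 + 0.606*(-6) = 327.664 m/s
M = v/a = 184/327.664 = 0.5616

0.5616


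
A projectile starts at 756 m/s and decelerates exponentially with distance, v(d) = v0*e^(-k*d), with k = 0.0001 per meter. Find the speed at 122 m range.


v = v0*exp(-k*d) = 756*exp(-0.0001*122) = 746.8 m/s

746.8 m/s


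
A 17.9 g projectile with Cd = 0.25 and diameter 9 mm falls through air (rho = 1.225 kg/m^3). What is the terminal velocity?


A = pi*(d/2)^2 = pi*(9/2000)^2 = 6.36173e-05 m^2
vt = sqrt(2mg/(Cd*rho*A)) = sqrt(2*0.0179*9.81/(0.25 * 1.225 * 6.36173e-05)) = 134.3 m/s

134.3 m/s


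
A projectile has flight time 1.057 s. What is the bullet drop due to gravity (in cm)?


drop = 0.5*g*t^2 = 0.5*9.81*1.057^2 = 5.48011 m ≈ 548 cm

548 cm


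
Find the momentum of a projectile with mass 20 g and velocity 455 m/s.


p = m*v = 0.02*455 = 9.1 kg·m/s

9.1 kg·m/s


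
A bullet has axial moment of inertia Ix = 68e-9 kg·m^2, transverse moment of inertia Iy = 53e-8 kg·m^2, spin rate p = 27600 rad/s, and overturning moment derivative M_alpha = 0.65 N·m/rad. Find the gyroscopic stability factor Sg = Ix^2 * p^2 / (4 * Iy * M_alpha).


Sg = Ix^2 * p^2 / (4 * Iy * M_alpha) = (68e-9)^2 * 27600^2 / (4 * 53e-8 * 0.65) = 2.556

2.556


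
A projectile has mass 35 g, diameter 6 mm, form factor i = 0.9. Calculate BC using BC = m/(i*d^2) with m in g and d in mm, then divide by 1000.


BC = m/(i*d^2*1000) = 35/(0.9 * 6^2 * 1000) = 0.00108

0.00108


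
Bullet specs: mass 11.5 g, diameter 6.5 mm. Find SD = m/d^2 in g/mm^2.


SD = m/d^2 = 11.5/6.5^2 = 0.2722 g/mm^2

0.2722 g/mm^2


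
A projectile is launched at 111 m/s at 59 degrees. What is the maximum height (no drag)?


H = (v0*sin(theta))^2 / (2g) = (111*sin(59°))^2 / (2*9.81) = 461.4 m

461.4 m


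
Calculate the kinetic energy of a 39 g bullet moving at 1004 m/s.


E = 0.5*m*v^2 = 0.5*0.039*1004^2 = 19656 J

19656 J


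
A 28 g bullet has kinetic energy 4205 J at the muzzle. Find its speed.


v = sqrt(2*E/m) = sqrt(2*4205/0.028) = 548 m/s

548 m/s


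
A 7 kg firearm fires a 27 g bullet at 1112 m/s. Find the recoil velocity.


v_recoil = m_p * v_p / m_gun = 0.027 * 1112 / 7 = 4.289 m/s

4.289 m/s


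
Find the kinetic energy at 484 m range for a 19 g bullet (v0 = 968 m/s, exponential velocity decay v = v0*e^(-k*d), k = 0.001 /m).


v = v0*exp(-k*d) = 968*exp(-0.001*484) = 596.591 m/s
E = 0.5*m*v^2 = 0.5*0.019*596.591^2 = 3381 J

3381 J


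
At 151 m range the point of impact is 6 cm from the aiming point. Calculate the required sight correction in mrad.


1 mrad subtends 1 cm per 10 m of range, so adj = error_cm / (dist_m / 10) = 6 / (151/10) = 0.3974 mrad

0.3974 mrad


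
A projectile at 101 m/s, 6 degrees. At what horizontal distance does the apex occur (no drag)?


R = v0^2*sin(2*theta)/g = 101^2*sin(2*6°)/9.81 = 216.198 m
apex_dist = R/2 = 216.198/2 = 108.1 m

108.1 m


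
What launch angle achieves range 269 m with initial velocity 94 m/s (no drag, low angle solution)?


sin(2*theta) = R*g/v0^2 = 269*9.81/94^2 = 0.298652, theta = arcsin(0.298652)/2 = 8.688°

8.688 degrees


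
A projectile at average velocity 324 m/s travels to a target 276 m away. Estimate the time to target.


t = d/v = 276/324 = 0.8519 s

0.8519 s


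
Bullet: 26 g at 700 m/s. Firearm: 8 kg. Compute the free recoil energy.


v_r = m_p*v_p/m_gun = 0.026*700/8 = 2.275 m/s, E_r = 0.5*m_gun*v_r^2 = 0.5*8*2.275^2 = 20.7 J

20.7 J


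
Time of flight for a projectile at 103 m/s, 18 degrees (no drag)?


T = 2*v0*sin(theta)/g = 2*103*sin(18°)/9.81 = 6.489 s

6.489 s


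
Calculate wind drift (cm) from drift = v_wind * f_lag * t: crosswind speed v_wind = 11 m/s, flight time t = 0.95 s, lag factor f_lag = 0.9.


drift = v_wind * lag * t = 11 * 0.9 * 0.95 = 9.405 m ≈ 940.5 cm

940.5 cm


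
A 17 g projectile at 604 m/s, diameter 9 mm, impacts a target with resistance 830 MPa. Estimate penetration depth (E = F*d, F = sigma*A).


A = pi*(d/2)^2 = pi*(9/2)^2 = 63.6173 mm^2
E = 0.5*m*v^2 = 0.5*0.017*604^2 = 3100.94 J
depth = E/(sigma*A) = 3100.94 J / (830 MPa * 63.6173 mm^2) = 3100.94/(830 * 63.6173) m = 0.0587273 m ≈ 58.73 mm

58.73 mm


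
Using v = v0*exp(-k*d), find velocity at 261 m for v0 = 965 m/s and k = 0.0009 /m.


v = v0*exp(-k*d) = 965*exp(-0.0009*261) = 763 m/s

763 m/s


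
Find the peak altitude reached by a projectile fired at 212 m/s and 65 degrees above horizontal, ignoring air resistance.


H = (v0*sin(theta))^2 / (2g) = (212*sin(65°))^2 / (2*9.81) = 1882 m

1882 m


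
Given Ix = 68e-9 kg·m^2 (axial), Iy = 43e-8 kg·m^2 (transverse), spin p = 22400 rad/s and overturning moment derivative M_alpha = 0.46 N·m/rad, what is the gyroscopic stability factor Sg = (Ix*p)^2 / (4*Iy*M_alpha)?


Sg = Ix^2 * p^2 / (4 * Iy * M_alpha) = (68e-9)^2 * 22400^2 / (4 * 43e-8 * 0.46) = 2.932

2.932


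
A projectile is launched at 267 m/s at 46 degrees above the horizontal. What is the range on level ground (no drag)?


R = v0^2 * sin(2*theta) / g = 267^2 * sin(2*46°) / 9.81 = 7263 m

7263 m


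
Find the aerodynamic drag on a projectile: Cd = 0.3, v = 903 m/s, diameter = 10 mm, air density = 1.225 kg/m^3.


A = pi*(d/2)^2 = pi*(10/2000)^2 = 7.85398e-05 m^2
Fd = 0.5*Cd*rho*A*v^2 = 0.5*0.3*1.225*7.85398e-05*903^2 = 11.77 N

11.77 N


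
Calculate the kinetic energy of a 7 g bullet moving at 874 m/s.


E = 0.5*m*v^2 = 0.5*0.007*874^2 = 2674 J

2674 J


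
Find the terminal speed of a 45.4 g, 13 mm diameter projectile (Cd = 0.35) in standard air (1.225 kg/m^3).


A = pi*(d/2)^2 = pi*(13/2000)^2 = 1.32732e-04 m^2
vt = sqrt(2mg/(Cd*rho*A)) = sqrt(2*0.0454*9.81/(0.35 * 1.225 * 1.32732e-04)) = 125.1 m/s

125.1 m/s


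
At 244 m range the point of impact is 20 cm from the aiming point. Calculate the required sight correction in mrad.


1 mrad subtends 1 cm per 10 m of range, so adj = error_cm / (dist_m / 10) = 20 / (244/10) = 0.8197 mrad

0.8197 mrad


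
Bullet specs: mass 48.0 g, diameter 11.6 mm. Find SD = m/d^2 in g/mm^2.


SD = m/d^2 = 48.0/11.6^2 = 0.3567 g/mm^2

0.3567 g/mm^2


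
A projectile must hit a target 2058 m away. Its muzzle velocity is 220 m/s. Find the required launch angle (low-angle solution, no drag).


sin(2*theta) = R*g/v0^2 = 2058*9.81/220^2 = 0.417128, theta = arcsin(0.417128)/2 = 12.33°

12.33 degrees


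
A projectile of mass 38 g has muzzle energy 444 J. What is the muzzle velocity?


v = sqrt(2*E/m) = sqrt(2*444/0.038) = 152.9 m/s

152.9 m/s


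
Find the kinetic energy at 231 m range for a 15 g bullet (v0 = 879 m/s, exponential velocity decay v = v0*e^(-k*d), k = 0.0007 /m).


v = v0*exp(-k*d) = 879*exp(-0.0007*231) = 747.762 m/s
E = 0.5*m*v^2 = 0.5*0.015*747.762^2 = 4194 J

4194 J


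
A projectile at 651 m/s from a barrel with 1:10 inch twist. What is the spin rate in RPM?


twist_m = 10*0.0254 = 0.254 m
spin = v/twist = 651/0.254 = 2562.992 rev/s
RPM = spin*60 = 2562.992*60 ≈ 153780 RPM

153780 RPM


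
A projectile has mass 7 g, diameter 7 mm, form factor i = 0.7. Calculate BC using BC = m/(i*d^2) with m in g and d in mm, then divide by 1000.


BC = m/(i*d^2*1000) = 7/(0.7 * 7^2 * 1000) = 0.0002041

0.0002041


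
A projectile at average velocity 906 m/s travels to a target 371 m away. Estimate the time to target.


t = d/v = 371/906 = 0.4095 s

0.4095 s


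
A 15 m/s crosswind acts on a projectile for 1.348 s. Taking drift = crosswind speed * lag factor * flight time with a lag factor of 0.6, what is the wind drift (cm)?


drift = v_wind * lag * t = 15 * 0.6 * 1.348 = 12.132 m ≈ 1213 cm

1213 cm


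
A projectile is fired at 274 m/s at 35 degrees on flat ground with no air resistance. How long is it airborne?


T = 2*v0*sin(theta)/g = 2*274*sin(35°)/9.81 = 32.04 s

32.04 s


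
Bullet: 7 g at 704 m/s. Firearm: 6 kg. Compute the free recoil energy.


v_r = m_p*v_p/m_gun = 0.007*704/6 = 0.821333 m/s, E_r = 0.5*m_gun*v_r^2 = 0.5*6*0.821333^2 = 2.024 J

2.024 J


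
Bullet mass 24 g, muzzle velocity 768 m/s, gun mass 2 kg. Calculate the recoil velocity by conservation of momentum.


v_recoil = m_p * v_p / m_gun = 0.024 * 768 / 2 = 9.216 m/s

9.216 m/s
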